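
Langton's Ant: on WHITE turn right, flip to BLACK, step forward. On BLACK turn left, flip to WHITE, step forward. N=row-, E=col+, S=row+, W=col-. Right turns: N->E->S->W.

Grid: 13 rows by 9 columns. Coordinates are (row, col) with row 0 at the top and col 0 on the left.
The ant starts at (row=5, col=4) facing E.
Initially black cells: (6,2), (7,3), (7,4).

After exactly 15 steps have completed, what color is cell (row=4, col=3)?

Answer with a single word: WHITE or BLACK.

Step 1: on WHITE (5,4): turn R to S, flip to black, move to (6,4). |black|=4
Step 2: on WHITE (6,4): turn R to W, flip to black, move to (6,3). |black|=5
Step 3: on WHITE (6,3): turn R to N, flip to black, move to (5,3). |black|=6
Step 4: on WHITE (5,3): turn R to E, flip to black, move to (5,4). |black|=7
Step 5: on BLACK (5,4): turn L to N, flip to white, move to (4,4). |black|=6
Step 6: on WHITE (4,4): turn R to E, flip to black, move to (4,5). |black|=7
Step 7: on WHITE (4,5): turn R to S, flip to black, move to (5,5). |black|=8
Step 8: on WHITE (5,5): turn R to W, flip to black, move to (5,4). |black|=9
Step 9: on WHITE (5,4): turn R to N, flip to black, move to (4,4). |black|=10
Step 10: on BLACK (4,4): turn L to W, flip to white, move to (4,3). |black|=9
Step 11: on WHITE (4,3): turn R to N, flip to black, move to (3,3). |black|=10
Step 12: on WHITE (3,3): turn R to E, flip to black, move to (3,4). |black|=11
Step 13: on WHITE (3,4): turn R to S, flip to black, move to (4,4). |black|=12
Step 14: on WHITE (4,4): turn R to W, flip to black, move to (4,3). |black|=13
Step 15: on BLACK (4,3): turn L to S, flip to white, move to (5,3). |black|=12

Answer: WHITE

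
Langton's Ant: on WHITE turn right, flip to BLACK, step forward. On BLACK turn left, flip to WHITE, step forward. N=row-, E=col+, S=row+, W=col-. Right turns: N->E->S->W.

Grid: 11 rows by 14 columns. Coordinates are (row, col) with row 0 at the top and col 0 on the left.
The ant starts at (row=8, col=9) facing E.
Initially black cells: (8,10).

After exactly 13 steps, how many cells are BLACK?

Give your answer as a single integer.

Answer: 8

Derivation:
Step 1: on WHITE (8,9): turn R to S, flip to black, move to (9,9). |black|=2
Step 2: on WHITE (9,9): turn R to W, flip to black, move to (9,8). |black|=3
Step 3: on WHITE (9,8): turn R to N, flip to black, move to (8,8). |black|=4
Step 4: on WHITE (8,8): turn R to E, flip to black, move to (8,9). |black|=5
Step 5: on BLACK (8,9): turn L to N, flip to white, move to (7,9). |black|=4
Step 6: on WHITE (7,9): turn R to E, flip to black, move to (7,10). |black|=5
Step 7: on WHITE (7,10): turn R to S, flip to black, move to (8,10). |black|=6
Step 8: on BLACK (8,10): turn L to E, flip to white, move to (8,11). |black|=5
Step 9: on WHITE (8,11): turn R to S, flip to black, move to (9,11). |black|=6
Step 10: on WHITE (9,11): turn R to W, flip to black, move to (9,10). |black|=7
Step 11: on WHITE (9,10): turn R to N, flip to black, move to (8,10). |black|=8
Step 12: on WHITE (8,10): turn R to E, flip to black, move to (8,11). |black|=9
Step 13: on BLACK (8,11): turn L to N, flip to white, move to (7,11). |black|=8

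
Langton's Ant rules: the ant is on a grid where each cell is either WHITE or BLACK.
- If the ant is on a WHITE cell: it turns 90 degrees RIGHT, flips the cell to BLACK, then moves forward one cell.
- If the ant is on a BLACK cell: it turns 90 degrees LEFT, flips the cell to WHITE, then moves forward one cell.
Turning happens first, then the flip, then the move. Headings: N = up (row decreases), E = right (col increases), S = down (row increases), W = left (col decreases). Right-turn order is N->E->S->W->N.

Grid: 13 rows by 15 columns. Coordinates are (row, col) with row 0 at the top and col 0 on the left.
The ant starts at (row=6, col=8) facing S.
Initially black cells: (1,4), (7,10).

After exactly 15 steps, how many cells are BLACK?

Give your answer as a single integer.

Answer: 11

Derivation:
Step 1: on WHITE (6,8): turn R to W, flip to black, move to (6,7). |black|=3
Step 2: on WHITE (6,7): turn R to N, flip to black, move to (5,7). |black|=4
Step 3: on WHITE (5,7): turn R to E, flip to black, move to (5,8). |black|=5
Step 4: on WHITE (5,8): turn R to S, flip to black, move to (6,8). |black|=6
Step 5: on BLACK (6,8): turn L to E, flip to white, move to (6,9). |black|=5
Step 6: on WHITE (6,9): turn R to S, flip to black, move to (7,9). |black|=6
Step 7: on WHITE (7,9): turn R to W, flip to black, move to (7,8). |black|=7
Step 8: on WHITE (7,8): turn R to N, flip to black, move to (6,8). |black|=8
Step 9: on WHITE (6,8): turn R to E, flip to black, move to (6,9). |black|=9
Step 10: on BLACK (6,9): turn L to N, flip to white, move to (5,9). |black|=8
Step 11: on WHITE (5,9): turn R to E, flip to black, move to (5,10). |black|=9
Step 12: on WHITE (5,10): turn R to S, flip to black, move to (6,10). |black|=10
Step 13: on WHITE (6,10): turn R to W, flip to black, move to (6,9). |black|=11
Step 14: on WHITE (6,9): turn R to N, flip to black, move to (5,9). |black|=12
Step 15: on BLACK (5,9): turn L to W, flip to white, move to (5,8). |black|=11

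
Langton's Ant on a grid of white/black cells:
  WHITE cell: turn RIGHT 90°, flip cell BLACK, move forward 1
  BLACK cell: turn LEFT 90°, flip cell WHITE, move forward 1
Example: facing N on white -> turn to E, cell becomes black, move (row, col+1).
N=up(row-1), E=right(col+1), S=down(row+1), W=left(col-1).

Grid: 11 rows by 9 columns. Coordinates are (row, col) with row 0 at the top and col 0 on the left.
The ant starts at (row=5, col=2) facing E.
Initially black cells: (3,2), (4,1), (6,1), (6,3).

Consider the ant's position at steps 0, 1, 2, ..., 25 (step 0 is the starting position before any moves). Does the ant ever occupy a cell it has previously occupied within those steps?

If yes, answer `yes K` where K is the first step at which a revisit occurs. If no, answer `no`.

Answer: yes 6

Derivation:
Step 1: on WHITE (5,2): turn R to S, flip to black, move to (6,2). |black|=5 — new cell
Step 2: on WHITE (6,2): turn R to W, flip to black, move to (6,1). |black|=6 — new cell
Step 3: on BLACK (6,1): turn L to S, flip to white, move to (7,1). |black|=5 — new cell
Step 4: on WHITE (7,1): turn R to W, flip to black, move to (7,0). |black|=6 — new cell
Step 5: on WHITE (7,0): turn R to N, flip to black, move to (6,0). |black|=7 — new cell
Step 6: on WHITE (6,0): turn R to E, flip to black, move to (6,1). |black|=8 — REVISIT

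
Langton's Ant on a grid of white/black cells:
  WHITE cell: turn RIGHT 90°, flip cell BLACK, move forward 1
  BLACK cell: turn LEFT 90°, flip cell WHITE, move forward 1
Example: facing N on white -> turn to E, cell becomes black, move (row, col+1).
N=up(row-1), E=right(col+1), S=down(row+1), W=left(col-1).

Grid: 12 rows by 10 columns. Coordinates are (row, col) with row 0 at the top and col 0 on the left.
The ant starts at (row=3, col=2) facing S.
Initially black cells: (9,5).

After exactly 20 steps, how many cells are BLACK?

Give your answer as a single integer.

Step 1: on WHITE (3,2): turn R to W, flip to black, move to (3,1). |black|=2
Step 2: on WHITE (3,1): turn R to N, flip to black, move to (2,1). |black|=3
Step 3: on WHITE (2,1): turn R to E, flip to black, move to (2,2). |black|=4
Step 4: on WHITE (2,2): turn R to S, flip to black, move to (3,2). |black|=5
Step 5: on BLACK (3,2): turn L to E, flip to white, move to (3,3). |black|=4
Step 6: on WHITE (3,3): turn R to S, flip to black, move to (4,3). |black|=5
Step 7: on WHITE (4,3): turn R to W, flip to black, move to (4,2). |black|=6
Step 8: on WHITE (4,2): turn R to N, flip to black, move to (3,2). |black|=7
Step 9: on WHITE (3,2): turn R to E, flip to black, move to (3,3). |black|=8
Step 10: on BLACK (3,3): turn L to N, flip to white, move to (2,3). |black|=7
Step 11: on WHITE (2,3): turn R to E, flip to black, move to (2,4). |black|=8
Step 12: on WHITE (2,4): turn R to S, flip to black, move to (3,4). |black|=9
Step 13: on WHITE (3,4): turn R to W, flip to black, move to (3,3). |black|=10
Step 14: on WHITE (3,3): turn R to N, flip to black, move to (2,3). |black|=11
Step 15: on BLACK (2,3): turn L to W, flip to white, move to (2,2). |black|=10
Step 16: on BLACK (2,2): turn L to S, flip to white, move to (3,2). |black|=9
Step 17: on BLACK (3,2): turn L to E, flip to white, move to (3,3). |black|=8
Step 18: on BLACK (3,3): turn L to N, flip to white, move to (2,3). |black|=7
Step 19: on WHITE (2,3): turn R to E, flip to black, move to (2,4). |black|=8
Step 20: on BLACK (2,4): turn L to N, flip to white, move to (1,4). |black|=7

Answer: 7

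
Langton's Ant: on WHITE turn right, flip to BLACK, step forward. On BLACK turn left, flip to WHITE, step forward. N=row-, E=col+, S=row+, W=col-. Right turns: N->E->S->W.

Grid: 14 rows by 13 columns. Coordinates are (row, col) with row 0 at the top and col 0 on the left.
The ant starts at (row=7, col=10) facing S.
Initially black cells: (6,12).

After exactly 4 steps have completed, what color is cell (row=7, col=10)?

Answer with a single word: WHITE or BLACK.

Step 1: on WHITE (7,10): turn R to W, flip to black, move to (7,9). |black|=2
Step 2: on WHITE (7,9): turn R to N, flip to black, move to (6,9). |black|=3
Step 3: on WHITE (6,9): turn R to E, flip to black, move to (6,10). |black|=4
Step 4: on WHITE (6,10): turn R to S, flip to black, move to (7,10). |black|=5

Answer: BLACK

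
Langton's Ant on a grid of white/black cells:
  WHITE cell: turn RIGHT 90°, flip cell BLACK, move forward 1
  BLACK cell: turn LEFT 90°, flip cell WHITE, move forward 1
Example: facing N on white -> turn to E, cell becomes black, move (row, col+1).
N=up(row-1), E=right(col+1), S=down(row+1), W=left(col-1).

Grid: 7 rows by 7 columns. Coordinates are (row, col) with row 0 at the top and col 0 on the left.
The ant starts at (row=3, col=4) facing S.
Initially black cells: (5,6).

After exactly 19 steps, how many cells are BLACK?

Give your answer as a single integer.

Step 1: on WHITE (3,4): turn R to W, flip to black, move to (3,3). |black|=2
Step 2: on WHITE (3,3): turn R to N, flip to black, move to (2,3). |black|=3
Step 3: on WHITE (2,3): turn R to E, flip to black, move to (2,4). |black|=4
Step 4: on WHITE (2,4): turn R to S, flip to black, move to (3,4). |black|=5
Step 5: on BLACK (3,4): turn L to E, flip to white, move to (3,5). |black|=4
Step 6: on WHITE (3,5): turn R to S, flip to black, move to (4,5). |black|=5
Step 7: on WHITE (4,5): turn R to W, flip to black, move to (4,4). |black|=6
Step 8: on WHITE (4,4): turn R to N, flip to black, move to (3,4). |black|=7
Step 9: on WHITE (3,4): turn R to E, flip to black, move to (3,5). |black|=8
Step 10: on BLACK (3,5): turn L to N, flip to white, move to (2,5). |black|=7
Step 11: on WHITE (2,5): turn R to E, flip to black, move to (2,6). |black|=8
Step 12: on WHITE (2,6): turn R to S, flip to black, move to (3,6). |black|=9
Step 13: on WHITE (3,6): turn R to W, flip to black, move to (3,5). |black|=10
Step 14: on WHITE (3,5): turn R to N, flip to black, move to (2,5). |black|=11
Step 15: on BLACK (2,5): turn L to W, flip to white, move to (2,4). |black|=10
Step 16: on BLACK (2,4): turn L to S, flip to white, move to (3,4). |black|=9
Step 17: on BLACK (3,4): turn L to E, flip to white, move to (3,5). |black|=8
Step 18: on BLACK (3,5): turn L to N, flip to white, move to (2,5). |black|=7
Step 19: on WHITE (2,5): turn R to E, flip to black, move to (2,6). |black|=8

Answer: 8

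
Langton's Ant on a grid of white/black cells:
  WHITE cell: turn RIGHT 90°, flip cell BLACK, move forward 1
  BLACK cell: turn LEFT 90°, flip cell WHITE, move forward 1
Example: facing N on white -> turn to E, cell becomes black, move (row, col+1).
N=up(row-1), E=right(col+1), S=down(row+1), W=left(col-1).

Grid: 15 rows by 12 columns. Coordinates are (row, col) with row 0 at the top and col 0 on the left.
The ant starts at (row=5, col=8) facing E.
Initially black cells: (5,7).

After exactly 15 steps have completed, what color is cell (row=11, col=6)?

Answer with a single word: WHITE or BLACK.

Answer: WHITE

Derivation:
Step 1: on WHITE (5,8): turn R to S, flip to black, move to (6,8). |black|=2
Step 2: on WHITE (6,8): turn R to W, flip to black, move to (6,7). |black|=3
Step 3: on WHITE (6,7): turn R to N, flip to black, move to (5,7). |black|=4
Step 4: on BLACK (5,7): turn L to W, flip to white, move to (5,6). |black|=3
Step 5: on WHITE (5,6): turn R to N, flip to black, move to (4,6). |black|=4
Step 6: on WHITE (4,6): turn R to E, flip to black, move to (4,7). |black|=5
Step 7: on WHITE (4,7): turn R to S, flip to black, move to (5,7). |black|=6
Step 8: on WHITE (5,7): turn R to W, flip to black, move to (5,6). |black|=7
Step 9: on BLACK (5,6): turn L to S, flip to white, move to (6,6). |black|=6
Step 10: on WHITE (6,6): turn R to W, flip to black, move to (6,5). |black|=7
Step 11: on WHITE (6,5): turn R to N, flip to black, move to (5,5). |black|=8
Step 12: on WHITE (5,5): turn R to E, flip to black, move to (5,6). |black|=9
Step 13: on WHITE (5,6): turn R to S, flip to black, move to (6,6). |black|=10
Step 14: on BLACK (6,6): turn L to E, flip to white, move to (6,7). |black|=9
Step 15: on BLACK (6,7): turn L to N, flip to white, move to (5,7). |black|=8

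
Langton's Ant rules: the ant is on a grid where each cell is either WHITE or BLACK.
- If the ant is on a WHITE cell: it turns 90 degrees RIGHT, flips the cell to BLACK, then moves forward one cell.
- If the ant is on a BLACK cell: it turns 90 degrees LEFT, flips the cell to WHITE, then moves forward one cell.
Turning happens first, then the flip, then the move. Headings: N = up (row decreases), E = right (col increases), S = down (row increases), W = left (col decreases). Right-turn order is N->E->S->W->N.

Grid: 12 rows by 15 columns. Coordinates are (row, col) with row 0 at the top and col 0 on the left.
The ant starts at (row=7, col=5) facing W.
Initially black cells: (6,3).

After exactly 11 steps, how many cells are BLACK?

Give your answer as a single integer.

Step 1: on WHITE (7,5): turn R to N, flip to black, move to (6,5). |black|=2
Step 2: on WHITE (6,5): turn R to E, flip to black, move to (6,6). |black|=3
Step 3: on WHITE (6,6): turn R to S, flip to black, move to (7,6). |black|=4
Step 4: on WHITE (7,6): turn R to W, flip to black, move to (7,5). |black|=5
Step 5: on BLACK (7,5): turn L to S, flip to white, move to (8,5). |black|=4
Step 6: on WHITE (8,5): turn R to W, flip to black, move to (8,4). |black|=5
Step 7: on WHITE (8,4): turn R to N, flip to black, move to (7,4). |black|=6
Step 8: on WHITE (7,4): turn R to E, flip to black, move to (7,5). |black|=7
Step 9: on WHITE (7,5): turn R to S, flip to black, move to (8,5). |black|=8
Step 10: on BLACK (8,5): turn L to E, flip to white, move to (8,6). |black|=7
Step 11: on WHITE (8,6): turn R to S, flip to black, move to (9,6). |black|=8

Answer: 8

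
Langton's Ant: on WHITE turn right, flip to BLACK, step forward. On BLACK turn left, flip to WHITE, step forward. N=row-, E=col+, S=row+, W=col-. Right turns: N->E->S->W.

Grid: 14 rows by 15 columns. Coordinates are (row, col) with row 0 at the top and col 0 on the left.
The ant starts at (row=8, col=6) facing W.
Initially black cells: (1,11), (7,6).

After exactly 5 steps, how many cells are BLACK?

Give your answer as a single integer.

Step 1: on WHITE (8,6): turn R to N, flip to black, move to (7,6). |black|=3
Step 2: on BLACK (7,6): turn L to W, flip to white, move to (7,5). |black|=2
Step 3: on WHITE (7,5): turn R to N, flip to black, move to (6,5). |black|=3
Step 4: on WHITE (6,5): turn R to E, flip to black, move to (6,6). |black|=4
Step 5: on WHITE (6,6): turn R to S, flip to black, move to (7,6). |black|=5

Answer: 5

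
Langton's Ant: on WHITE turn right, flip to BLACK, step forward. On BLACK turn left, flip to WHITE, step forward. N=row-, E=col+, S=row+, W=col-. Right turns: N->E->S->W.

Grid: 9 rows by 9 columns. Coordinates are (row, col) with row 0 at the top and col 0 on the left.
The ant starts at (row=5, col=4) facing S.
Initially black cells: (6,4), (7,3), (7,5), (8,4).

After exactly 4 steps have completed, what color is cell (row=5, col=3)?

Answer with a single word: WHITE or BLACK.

Step 1: on WHITE (5,4): turn R to W, flip to black, move to (5,3). |black|=5
Step 2: on WHITE (5,3): turn R to N, flip to black, move to (4,3). |black|=6
Step 3: on WHITE (4,3): turn R to E, flip to black, move to (4,4). |black|=7
Step 4: on WHITE (4,4): turn R to S, flip to black, move to (5,4). |black|=8

Answer: BLACK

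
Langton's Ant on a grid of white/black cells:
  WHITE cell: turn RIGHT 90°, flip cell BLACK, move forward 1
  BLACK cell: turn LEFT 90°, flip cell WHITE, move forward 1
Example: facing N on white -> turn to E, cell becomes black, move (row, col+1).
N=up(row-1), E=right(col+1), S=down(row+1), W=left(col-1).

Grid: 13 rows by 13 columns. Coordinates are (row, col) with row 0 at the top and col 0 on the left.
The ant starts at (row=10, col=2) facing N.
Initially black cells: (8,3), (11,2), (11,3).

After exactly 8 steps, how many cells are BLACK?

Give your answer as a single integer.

Answer: 7

Derivation:
Step 1: on WHITE (10,2): turn R to E, flip to black, move to (10,3). |black|=4
Step 2: on WHITE (10,3): turn R to S, flip to black, move to (11,3). |black|=5
Step 3: on BLACK (11,3): turn L to E, flip to white, move to (11,4). |black|=4
Step 4: on WHITE (11,4): turn R to S, flip to black, move to (12,4). |black|=5
Step 5: on WHITE (12,4): turn R to W, flip to black, move to (12,3). |black|=6
Step 6: on WHITE (12,3): turn R to N, flip to black, move to (11,3). |black|=7
Step 7: on WHITE (11,3): turn R to E, flip to black, move to (11,4). |black|=8
Step 8: on BLACK (11,4): turn L to N, flip to white, move to (10,4). |black|=7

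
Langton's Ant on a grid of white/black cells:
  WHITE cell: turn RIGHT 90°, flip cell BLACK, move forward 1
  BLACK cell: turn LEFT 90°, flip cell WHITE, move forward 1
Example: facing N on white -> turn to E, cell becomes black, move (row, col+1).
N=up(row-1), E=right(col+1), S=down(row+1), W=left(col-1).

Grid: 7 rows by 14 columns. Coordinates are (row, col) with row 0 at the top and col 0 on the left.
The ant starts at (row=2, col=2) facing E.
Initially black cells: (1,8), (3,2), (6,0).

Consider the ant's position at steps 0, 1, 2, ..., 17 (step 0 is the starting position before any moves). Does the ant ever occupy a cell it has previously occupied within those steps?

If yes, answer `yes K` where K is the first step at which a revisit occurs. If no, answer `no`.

Answer: yes 5

Derivation:
Step 1: on WHITE (2,2): turn R to S, flip to black, move to (3,2). |black|=4 — new cell
Step 2: on BLACK (3,2): turn L to E, flip to white, move to (3,3). |black|=3 — new cell
Step 3: on WHITE (3,3): turn R to S, flip to black, move to (4,3). |black|=4 — new cell
Step 4: on WHITE (4,3): turn R to W, flip to black, move to (4,2). |black|=5 — new cell
Step 5: on WHITE (4,2): turn R to N, flip to black, move to (3,2). |black|=6 — REVISIT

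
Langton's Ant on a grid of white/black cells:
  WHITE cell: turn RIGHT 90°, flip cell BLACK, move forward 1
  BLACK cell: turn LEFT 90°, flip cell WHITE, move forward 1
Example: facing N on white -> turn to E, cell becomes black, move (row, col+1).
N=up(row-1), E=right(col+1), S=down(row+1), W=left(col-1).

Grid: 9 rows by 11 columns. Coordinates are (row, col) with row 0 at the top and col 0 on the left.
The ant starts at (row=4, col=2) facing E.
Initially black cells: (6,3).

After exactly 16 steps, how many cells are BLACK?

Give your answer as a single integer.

Answer: 9

Derivation:
Step 1: on WHITE (4,2): turn R to S, flip to black, move to (5,2). |black|=2
Step 2: on WHITE (5,2): turn R to W, flip to black, move to (5,1). |black|=3
Step 3: on WHITE (5,1): turn R to N, flip to black, move to (4,1). |black|=4
Step 4: on WHITE (4,1): turn R to E, flip to black, move to (4,2). |black|=5
Step 5: on BLACK (4,2): turn L to N, flip to white, move to (3,2). |black|=4
Step 6: on WHITE (3,2): turn R to E, flip to black, move to (3,3). |black|=5
Step 7: on WHITE (3,3): turn R to S, flip to black, move to (4,3). |black|=6
Step 8: on WHITE (4,3): turn R to W, flip to black, move to (4,2). |black|=7
Step 9: on WHITE (4,2): turn R to N, flip to black, move to (3,2). |black|=8
Step 10: on BLACK (3,2): turn L to W, flip to white, move to (3,1). |black|=7
Step 11: on WHITE (3,1): turn R to N, flip to black, move to (2,1). |black|=8
Step 12: on WHITE (2,1): turn R to E, flip to black, move to (2,2). |black|=9
Step 13: on WHITE (2,2): turn R to S, flip to black, move to (3,2). |black|=10
Step 14: on WHITE (3,2): turn R to W, flip to black, move to (3,1). |black|=11
Step 15: on BLACK (3,1): turn L to S, flip to white, move to (4,1). |black|=10
Step 16: on BLACK (4,1): turn L to E, flip to white, move to (4,2). |black|=9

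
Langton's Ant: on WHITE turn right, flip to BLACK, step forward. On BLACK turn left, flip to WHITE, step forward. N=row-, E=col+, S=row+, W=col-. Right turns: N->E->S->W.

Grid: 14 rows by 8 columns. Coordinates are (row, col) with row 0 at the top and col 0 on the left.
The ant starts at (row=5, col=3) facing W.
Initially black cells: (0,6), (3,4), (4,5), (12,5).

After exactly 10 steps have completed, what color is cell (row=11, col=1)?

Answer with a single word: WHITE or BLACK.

Answer: WHITE

Derivation:
Step 1: on WHITE (5,3): turn R to N, flip to black, move to (4,3). |black|=5
Step 2: on WHITE (4,3): turn R to E, flip to black, move to (4,4). |black|=6
Step 3: on WHITE (4,4): turn R to S, flip to black, move to (5,4). |black|=7
Step 4: on WHITE (5,4): turn R to W, flip to black, move to (5,3). |black|=8
Step 5: on BLACK (5,3): turn L to S, flip to white, move to (6,3). |black|=7
Step 6: on WHITE (6,3): turn R to W, flip to black, move to (6,2). |black|=8
Step 7: on WHITE (6,2): turn R to N, flip to black, move to (5,2). |black|=9
Step 8: on WHITE (5,2): turn R to E, flip to black, move to (5,3). |black|=10
Step 9: on WHITE (5,3): turn R to S, flip to black, move to (6,3). |black|=11
Step 10: on BLACK (6,3): turn L to E, flip to white, move to (6,4). |black|=10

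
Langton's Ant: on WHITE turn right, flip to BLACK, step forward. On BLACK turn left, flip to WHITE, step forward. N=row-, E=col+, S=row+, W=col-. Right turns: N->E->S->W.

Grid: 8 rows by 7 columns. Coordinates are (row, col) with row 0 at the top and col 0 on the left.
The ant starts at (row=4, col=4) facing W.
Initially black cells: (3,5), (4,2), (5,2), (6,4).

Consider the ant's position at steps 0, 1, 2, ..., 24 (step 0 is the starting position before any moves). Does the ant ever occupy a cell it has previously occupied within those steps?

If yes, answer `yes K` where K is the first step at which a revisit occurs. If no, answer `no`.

Answer: yes 6

Derivation:
Step 1: on WHITE (4,4): turn R to N, flip to black, move to (3,4). |black|=5 — new cell
Step 2: on WHITE (3,4): turn R to E, flip to black, move to (3,5). |black|=6 — new cell
Step 3: on BLACK (3,5): turn L to N, flip to white, move to (2,5). |black|=5 — new cell
Step 4: on WHITE (2,5): turn R to E, flip to black, move to (2,6). |black|=6 — new cell
Step 5: on WHITE (2,6): turn R to S, flip to black, move to (3,6). |black|=7 — new cell
Step 6: on WHITE (3,6): turn R to W, flip to black, move to (3,5). |black|=8 — REVISIT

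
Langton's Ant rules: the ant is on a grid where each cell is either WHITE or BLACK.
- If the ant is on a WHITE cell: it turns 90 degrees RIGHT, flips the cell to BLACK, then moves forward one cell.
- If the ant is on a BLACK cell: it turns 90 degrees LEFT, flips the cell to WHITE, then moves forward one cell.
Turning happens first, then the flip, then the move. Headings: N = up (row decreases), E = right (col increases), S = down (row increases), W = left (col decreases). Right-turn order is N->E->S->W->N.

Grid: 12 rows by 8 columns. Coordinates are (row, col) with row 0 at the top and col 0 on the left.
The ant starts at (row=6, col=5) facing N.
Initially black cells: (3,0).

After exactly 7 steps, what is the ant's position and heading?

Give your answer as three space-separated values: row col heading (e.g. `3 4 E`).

Step 1: on WHITE (6,5): turn R to E, flip to black, move to (6,6). |black|=2
Step 2: on WHITE (6,6): turn R to S, flip to black, move to (7,6). |black|=3
Step 3: on WHITE (7,6): turn R to W, flip to black, move to (7,5). |black|=4
Step 4: on WHITE (7,5): turn R to N, flip to black, move to (6,5). |black|=5
Step 5: on BLACK (6,5): turn L to W, flip to white, move to (6,4). |black|=4
Step 6: on WHITE (6,4): turn R to N, flip to black, move to (5,4). |black|=5
Step 7: on WHITE (5,4): turn R to E, flip to black, move to (5,5). |black|=6

Answer: 5 5 E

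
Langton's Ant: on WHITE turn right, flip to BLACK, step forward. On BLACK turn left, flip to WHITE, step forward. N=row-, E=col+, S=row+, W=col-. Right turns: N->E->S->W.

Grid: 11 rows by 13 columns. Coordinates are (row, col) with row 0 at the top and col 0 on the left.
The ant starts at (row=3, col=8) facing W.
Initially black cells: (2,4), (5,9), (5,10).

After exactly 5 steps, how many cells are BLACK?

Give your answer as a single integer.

Step 1: on WHITE (3,8): turn R to N, flip to black, move to (2,8). |black|=4
Step 2: on WHITE (2,8): turn R to E, flip to black, move to (2,9). |black|=5
Step 3: on WHITE (2,9): turn R to S, flip to black, move to (3,9). |black|=6
Step 4: on WHITE (3,9): turn R to W, flip to black, move to (3,8). |black|=7
Step 5: on BLACK (3,8): turn L to S, flip to white, move to (4,8). |black|=6

Answer: 6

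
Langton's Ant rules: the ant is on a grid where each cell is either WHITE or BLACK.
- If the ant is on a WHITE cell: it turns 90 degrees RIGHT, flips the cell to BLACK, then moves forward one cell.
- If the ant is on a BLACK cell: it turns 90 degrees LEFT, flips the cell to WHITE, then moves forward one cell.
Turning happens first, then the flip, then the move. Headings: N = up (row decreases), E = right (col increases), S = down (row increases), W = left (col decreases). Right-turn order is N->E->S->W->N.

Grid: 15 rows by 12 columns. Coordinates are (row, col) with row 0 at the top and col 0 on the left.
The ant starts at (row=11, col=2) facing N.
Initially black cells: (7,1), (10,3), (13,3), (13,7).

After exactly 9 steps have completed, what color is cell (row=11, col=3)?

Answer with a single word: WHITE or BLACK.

Step 1: on WHITE (11,2): turn R to E, flip to black, move to (11,3). |black|=5
Step 2: on WHITE (11,3): turn R to S, flip to black, move to (12,3). |black|=6
Step 3: on WHITE (12,3): turn R to W, flip to black, move to (12,2). |black|=7
Step 4: on WHITE (12,2): turn R to N, flip to black, move to (11,2). |black|=8
Step 5: on BLACK (11,2): turn L to W, flip to white, move to (11,1). |black|=7
Step 6: on WHITE (11,1): turn R to N, flip to black, move to (10,1). |black|=8
Step 7: on WHITE (10,1): turn R to E, flip to black, move to (10,2). |black|=9
Step 8: on WHITE (10,2): turn R to S, flip to black, move to (11,2). |black|=10
Step 9: on WHITE (11,2): turn R to W, flip to black, move to (11,1). |black|=11

Answer: BLACK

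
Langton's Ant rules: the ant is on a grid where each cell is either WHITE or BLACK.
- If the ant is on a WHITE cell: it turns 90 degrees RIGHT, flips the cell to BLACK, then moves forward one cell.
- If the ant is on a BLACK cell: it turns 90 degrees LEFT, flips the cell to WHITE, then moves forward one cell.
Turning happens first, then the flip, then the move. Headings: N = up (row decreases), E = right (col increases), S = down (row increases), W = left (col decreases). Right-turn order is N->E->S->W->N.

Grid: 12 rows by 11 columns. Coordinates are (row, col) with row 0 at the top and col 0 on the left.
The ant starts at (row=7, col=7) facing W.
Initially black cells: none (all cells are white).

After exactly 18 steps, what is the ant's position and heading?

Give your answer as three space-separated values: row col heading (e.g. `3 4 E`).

Answer: 8 8 E

Derivation:
Step 1: on WHITE (7,7): turn R to N, flip to black, move to (6,7). |black|=1
Step 2: on WHITE (6,7): turn R to E, flip to black, move to (6,8). |black|=2
Step 3: on WHITE (6,8): turn R to S, flip to black, move to (7,8). |black|=3
Step 4: on WHITE (7,8): turn R to W, flip to black, move to (7,7). |black|=4
Step 5: on BLACK (7,7): turn L to S, flip to white, move to (8,7). |black|=3
Step 6: on WHITE (8,7): turn R to W, flip to black, move to (8,6). |black|=4
Step 7: on WHITE (8,6): turn R to N, flip to black, move to (7,6). |black|=5
Step 8: on WHITE (7,6): turn R to E, flip to black, move to (7,7). |black|=6
Step 9: on WHITE (7,7): turn R to S, flip to black, move to (8,7). |black|=7
Step 10: on BLACK (8,7): turn L to E, flip to white, move to (8,8). |black|=6
Step 11: on WHITE (8,8): turn R to S, flip to black, move to (9,8). |black|=7
Step 12: on WHITE (9,8): turn R to W, flip to black, move to (9,7). |black|=8
Step 13: on WHITE (9,7): turn R to N, flip to black, move to (8,7). |black|=9
Step 14: on WHITE (8,7): turn R to E, flip to black, move to (8,8). |black|=10
Step 15: on BLACK (8,8): turn L to N, flip to white, move to (7,8). |black|=9
Step 16: on BLACK (7,8): turn L to W, flip to white, move to (7,7). |black|=8
Step 17: on BLACK (7,7): turn L to S, flip to white, move to (8,7). |black|=7
Step 18: on BLACK (8,7): turn L to E, flip to white, move to (8,8). |black|=6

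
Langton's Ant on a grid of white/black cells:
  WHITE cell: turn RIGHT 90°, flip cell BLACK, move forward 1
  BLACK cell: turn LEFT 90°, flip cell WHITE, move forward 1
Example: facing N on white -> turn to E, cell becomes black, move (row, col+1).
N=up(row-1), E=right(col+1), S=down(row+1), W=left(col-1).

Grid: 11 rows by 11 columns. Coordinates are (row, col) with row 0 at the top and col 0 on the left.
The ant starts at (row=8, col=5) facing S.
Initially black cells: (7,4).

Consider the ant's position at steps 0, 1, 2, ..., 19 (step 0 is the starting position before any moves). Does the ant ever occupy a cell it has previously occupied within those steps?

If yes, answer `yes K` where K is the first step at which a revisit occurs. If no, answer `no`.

Step 1: on WHITE (8,5): turn R to W, flip to black, move to (8,4). |black|=2 — new cell
Step 2: on WHITE (8,4): turn R to N, flip to black, move to (7,4). |black|=3 — new cell
Step 3: on BLACK (7,4): turn L to W, flip to white, move to (7,3). |black|=2 — new cell
Step 4: on WHITE (7,3): turn R to N, flip to black, move to (6,3). |black|=3 — new cell
Step 5: on WHITE (6,3): turn R to E, flip to black, move to (6,4). |black|=4 — new cell
Step 6: on WHITE (6,4): turn R to S, flip to black, move to (7,4). |black|=5 — REVISIT

Answer: yes 6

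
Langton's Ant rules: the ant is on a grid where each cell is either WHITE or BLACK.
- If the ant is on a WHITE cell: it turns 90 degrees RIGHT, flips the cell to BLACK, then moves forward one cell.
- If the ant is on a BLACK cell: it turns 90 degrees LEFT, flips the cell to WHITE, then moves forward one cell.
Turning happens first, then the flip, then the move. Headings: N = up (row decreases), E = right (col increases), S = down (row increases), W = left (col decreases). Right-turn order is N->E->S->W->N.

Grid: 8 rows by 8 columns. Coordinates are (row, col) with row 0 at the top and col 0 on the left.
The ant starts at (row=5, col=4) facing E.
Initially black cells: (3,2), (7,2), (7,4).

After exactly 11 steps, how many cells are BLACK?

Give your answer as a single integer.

Answer: 10

Derivation:
Step 1: on WHITE (5,4): turn R to S, flip to black, move to (6,4). |black|=4
Step 2: on WHITE (6,4): turn R to W, flip to black, move to (6,3). |black|=5
Step 3: on WHITE (6,3): turn R to N, flip to black, move to (5,3). |black|=6
Step 4: on WHITE (5,3): turn R to E, flip to black, move to (5,4). |black|=7
Step 5: on BLACK (5,4): turn L to N, flip to white, move to (4,4). |black|=6
Step 6: on WHITE (4,4): turn R to E, flip to black, move to (4,5). |black|=7
Step 7: on WHITE (4,5): turn R to S, flip to black, move to (5,5). |black|=8
Step 8: on WHITE (5,5): turn R to W, flip to black, move to (5,4). |black|=9
Step 9: on WHITE (5,4): turn R to N, flip to black, move to (4,4). |black|=10
Step 10: on BLACK (4,4): turn L to W, flip to white, move to (4,3). |black|=9
Step 11: on WHITE (4,3): turn R to N, flip to black, move to (3,3). |black|=10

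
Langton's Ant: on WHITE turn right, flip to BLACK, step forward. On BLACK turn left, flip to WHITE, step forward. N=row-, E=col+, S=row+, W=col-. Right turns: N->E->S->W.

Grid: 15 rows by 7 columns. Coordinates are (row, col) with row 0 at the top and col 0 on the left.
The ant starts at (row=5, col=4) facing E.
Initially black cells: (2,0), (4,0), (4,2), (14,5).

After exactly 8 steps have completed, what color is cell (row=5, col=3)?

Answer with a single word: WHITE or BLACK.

Step 1: on WHITE (5,4): turn R to S, flip to black, move to (6,4). |black|=5
Step 2: on WHITE (6,4): turn R to W, flip to black, move to (6,3). |black|=6
Step 3: on WHITE (6,3): turn R to N, flip to black, move to (5,3). |black|=7
Step 4: on WHITE (5,3): turn R to E, flip to black, move to (5,4). |black|=8
Step 5: on BLACK (5,4): turn L to N, flip to white, move to (4,4). |black|=7
Step 6: on WHITE (4,4): turn R to E, flip to black, move to (4,5). |black|=8
Step 7: on WHITE (4,5): turn R to S, flip to black, move to (5,5). |black|=9
Step 8: on WHITE (5,5): turn R to W, flip to black, move to (5,4). |black|=10

Answer: BLACK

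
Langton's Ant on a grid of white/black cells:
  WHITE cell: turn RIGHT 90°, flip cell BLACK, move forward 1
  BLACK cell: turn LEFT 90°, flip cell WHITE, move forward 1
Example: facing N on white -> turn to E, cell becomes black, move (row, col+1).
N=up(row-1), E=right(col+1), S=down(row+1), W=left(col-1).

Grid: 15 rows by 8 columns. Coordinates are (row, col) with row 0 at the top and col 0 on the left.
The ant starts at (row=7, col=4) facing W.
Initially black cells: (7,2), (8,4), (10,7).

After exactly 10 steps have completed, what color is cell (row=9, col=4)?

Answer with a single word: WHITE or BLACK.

Answer: BLACK

Derivation:
Step 1: on WHITE (7,4): turn R to N, flip to black, move to (6,4). |black|=4
Step 2: on WHITE (6,4): turn R to E, flip to black, move to (6,5). |black|=5
Step 3: on WHITE (6,5): turn R to S, flip to black, move to (7,5). |black|=6
Step 4: on WHITE (7,5): turn R to W, flip to black, move to (7,4). |black|=7
Step 5: on BLACK (7,4): turn L to S, flip to white, move to (8,4). |black|=6
Step 6: on BLACK (8,4): turn L to E, flip to white, move to (8,5). |black|=5
Step 7: on WHITE (8,5): turn R to S, flip to black, move to (9,5). |black|=6
Step 8: on WHITE (9,5): turn R to W, flip to black, move to (9,4). |black|=7
Step 9: on WHITE (9,4): turn R to N, flip to black, move to (8,4). |black|=8
Step 10: on WHITE (8,4): turn R to E, flip to black, move to (8,5). |black|=9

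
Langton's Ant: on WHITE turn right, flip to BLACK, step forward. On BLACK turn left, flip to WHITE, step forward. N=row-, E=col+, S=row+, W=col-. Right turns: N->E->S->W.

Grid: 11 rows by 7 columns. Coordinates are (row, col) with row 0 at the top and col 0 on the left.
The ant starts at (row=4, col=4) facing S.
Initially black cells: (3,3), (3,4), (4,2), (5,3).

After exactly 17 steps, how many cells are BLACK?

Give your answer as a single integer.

Answer: 9

Derivation:
Step 1: on WHITE (4,4): turn R to W, flip to black, move to (4,3). |black|=5
Step 2: on WHITE (4,3): turn R to N, flip to black, move to (3,3). |black|=6
Step 3: on BLACK (3,3): turn L to W, flip to white, move to (3,2). |black|=5
Step 4: on WHITE (3,2): turn R to N, flip to black, move to (2,2). |black|=6
Step 5: on WHITE (2,2): turn R to E, flip to black, move to (2,3). |black|=7
Step 6: on WHITE (2,3): turn R to S, flip to black, move to (3,3). |black|=8
Step 7: on WHITE (3,3): turn R to W, flip to black, move to (3,2). |black|=9
Step 8: on BLACK (3,2): turn L to S, flip to white, move to (4,2). |black|=8
Step 9: on BLACK (4,2): turn L to E, flip to white, move to (4,3). |black|=7
Step 10: on BLACK (4,3): turn L to N, flip to white, move to (3,3). |black|=6
Step 11: on BLACK (3,3): turn L to W, flip to white, move to (3,2). |black|=5
Step 12: on WHITE (3,2): turn R to N, flip to black, move to (2,2). |black|=6
Step 13: on BLACK (2,2): turn L to W, flip to white, move to (2,1). |black|=5
Step 14: on WHITE (2,1): turn R to N, flip to black, move to (1,1). |black|=6
Step 15: on WHITE (1,1): turn R to E, flip to black, move to (1,2). |black|=7
Step 16: on WHITE (1,2): turn R to S, flip to black, move to (2,2). |black|=8
Step 17: on WHITE (2,2): turn R to W, flip to black, move to (2,1). |black|=9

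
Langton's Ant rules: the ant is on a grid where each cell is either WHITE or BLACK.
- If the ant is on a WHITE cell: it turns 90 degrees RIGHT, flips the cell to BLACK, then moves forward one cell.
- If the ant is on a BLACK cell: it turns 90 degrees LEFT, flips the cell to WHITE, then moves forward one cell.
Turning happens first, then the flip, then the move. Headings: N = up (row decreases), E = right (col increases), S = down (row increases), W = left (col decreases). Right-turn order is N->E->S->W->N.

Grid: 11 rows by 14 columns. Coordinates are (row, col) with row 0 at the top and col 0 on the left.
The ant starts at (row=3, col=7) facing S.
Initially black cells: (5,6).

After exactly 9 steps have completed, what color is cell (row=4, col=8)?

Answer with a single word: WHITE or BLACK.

Step 1: on WHITE (3,7): turn R to W, flip to black, move to (3,6). |black|=2
Step 2: on WHITE (3,6): turn R to N, flip to black, move to (2,6). |black|=3
Step 3: on WHITE (2,6): turn R to E, flip to black, move to (2,7). |black|=4
Step 4: on WHITE (2,7): turn R to S, flip to black, move to (3,7). |black|=5
Step 5: on BLACK (3,7): turn L to E, flip to white, move to (3,8). |black|=4
Step 6: on WHITE (3,8): turn R to S, flip to black, move to (4,8). |black|=5
Step 7: on WHITE (4,8): turn R to W, flip to black, move to (4,7). |black|=6
Step 8: on WHITE (4,7): turn R to N, flip to black, move to (3,7). |black|=7
Step 9: on WHITE (3,7): turn R to E, flip to black, move to (3,8). |black|=8

Answer: BLACK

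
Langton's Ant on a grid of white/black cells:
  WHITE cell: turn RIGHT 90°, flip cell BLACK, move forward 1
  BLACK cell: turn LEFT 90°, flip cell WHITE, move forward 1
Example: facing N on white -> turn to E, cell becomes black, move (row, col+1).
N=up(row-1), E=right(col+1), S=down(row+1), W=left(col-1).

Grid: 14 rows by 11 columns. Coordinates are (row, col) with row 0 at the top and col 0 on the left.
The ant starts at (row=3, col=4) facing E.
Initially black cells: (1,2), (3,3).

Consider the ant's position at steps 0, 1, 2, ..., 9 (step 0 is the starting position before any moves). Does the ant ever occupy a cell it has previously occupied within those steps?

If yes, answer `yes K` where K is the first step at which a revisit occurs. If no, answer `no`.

Step 1: on WHITE (3,4): turn R to S, flip to black, move to (4,4). |black|=3 — new cell
Step 2: on WHITE (4,4): turn R to W, flip to black, move to (4,3). |black|=4 — new cell
Step 3: on WHITE (4,3): turn R to N, flip to black, move to (3,3). |black|=5 — new cell
Step 4: on BLACK (3,3): turn L to W, flip to white, move to (3,2). |black|=4 — new cell
Step 5: on WHITE (3,2): turn R to N, flip to black, move to (2,2). |black|=5 — new cell
Step 6: on WHITE (2,2): turn R to E, flip to black, move to (2,3). |black|=6 — new cell
Step 7: on WHITE (2,3): turn R to S, flip to black, move to (3,3). |black|=7 — REVISIT

Answer: yes 7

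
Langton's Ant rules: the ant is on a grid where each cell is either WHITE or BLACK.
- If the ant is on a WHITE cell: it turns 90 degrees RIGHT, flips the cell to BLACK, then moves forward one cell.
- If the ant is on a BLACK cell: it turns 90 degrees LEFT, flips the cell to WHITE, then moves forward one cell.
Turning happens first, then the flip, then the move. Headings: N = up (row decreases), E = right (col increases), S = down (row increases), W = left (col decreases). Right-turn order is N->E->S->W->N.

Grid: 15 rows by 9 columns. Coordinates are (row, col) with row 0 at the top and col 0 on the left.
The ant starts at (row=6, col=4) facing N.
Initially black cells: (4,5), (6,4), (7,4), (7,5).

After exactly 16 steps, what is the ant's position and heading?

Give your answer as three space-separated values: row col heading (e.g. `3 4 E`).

Step 1: on BLACK (6,4): turn L to W, flip to white, move to (6,3). |black|=3
Step 2: on WHITE (6,3): turn R to N, flip to black, move to (5,3). |black|=4
Step 3: on WHITE (5,3): turn R to E, flip to black, move to (5,4). |black|=5
Step 4: on WHITE (5,4): turn R to S, flip to black, move to (6,4). |black|=6
Step 5: on WHITE (6,4): turn R to W, flip to black, move to (6,3). |black|=7
Step 6: on BLACK (6,3): turn L to S, flip to white, move to (7,3). |black|=6
Step 7: on WHITE (7,3): turn R to W, flip to black, move to (7,2). |black|=7
Step 8: on WHITE (7,2): turn R to N, flip to black, move to (6,2). |black|=8
Step 9: on WHITE (6,2): turn R to E, flip to black, move to (6,3). |black|=9
Step 10: on WHITE (6,3): turn R to S, flip to black, move to (7,3). |black|=10
Step 11: on BLACK (7,3): turn L to E, flip to white, move to (7,4). |black|=9
Step 12: on BLACK (7,4): turn L to N, flip to white, move to (6,4). |black|=8
Step 13: on BLACK (6,4): turn L to W, flip to white, move to (6,3). |black|=7
Step 14: on BLACK (6,3): turn L to S, flip to white, move to (7,3). |black|=6
Step 15: on WHITE (7,3): turn R to W, flip to black, move to (7,2). |black|=7
Step 16: on BLACK (7,2): turn L to S, flip to white, move to (8,2). |black|=6

Answer: 8 2 S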